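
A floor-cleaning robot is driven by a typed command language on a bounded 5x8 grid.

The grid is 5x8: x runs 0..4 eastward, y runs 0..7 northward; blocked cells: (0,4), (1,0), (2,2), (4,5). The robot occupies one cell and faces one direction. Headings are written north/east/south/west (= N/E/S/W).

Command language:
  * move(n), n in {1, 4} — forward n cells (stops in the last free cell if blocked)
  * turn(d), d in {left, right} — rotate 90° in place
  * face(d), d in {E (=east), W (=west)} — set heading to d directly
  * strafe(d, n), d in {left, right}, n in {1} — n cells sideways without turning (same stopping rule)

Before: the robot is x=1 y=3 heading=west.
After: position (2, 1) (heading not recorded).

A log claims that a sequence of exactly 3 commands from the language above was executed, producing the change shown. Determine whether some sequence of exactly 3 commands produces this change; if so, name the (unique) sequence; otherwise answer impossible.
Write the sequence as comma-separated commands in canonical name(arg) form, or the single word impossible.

key: order matters: swapping turn(left) and strafe(left, 1) lands elsewhere
begin: x=1 y=3 heading=west
t=1 turn(left) ⇒ x=1 y=3 heading=south
t=2 move(4) ⇒ x=1 y=1 heading=south
t=3 strafe(left, 1) ⇒ x=2 y=1 heading=south
no other 3-command option fits: unique.

turn(left), move(4), strafe(left, 1)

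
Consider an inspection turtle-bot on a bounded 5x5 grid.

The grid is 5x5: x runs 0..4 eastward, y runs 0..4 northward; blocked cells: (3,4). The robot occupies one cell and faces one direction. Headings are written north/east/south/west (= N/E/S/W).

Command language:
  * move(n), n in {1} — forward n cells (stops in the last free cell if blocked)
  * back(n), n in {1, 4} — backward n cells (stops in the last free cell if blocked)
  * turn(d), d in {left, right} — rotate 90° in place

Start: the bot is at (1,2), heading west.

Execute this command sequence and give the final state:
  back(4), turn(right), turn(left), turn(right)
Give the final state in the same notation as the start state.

at (4,2), heading north

from: at (1,2), heading west
[1] after back(4): at (4,2), heading west
[2] after turn(right): at (4,2), heading north
[3] after turn(left): at (4,2), heading west
[4] after turn(right): at (4,2), heading north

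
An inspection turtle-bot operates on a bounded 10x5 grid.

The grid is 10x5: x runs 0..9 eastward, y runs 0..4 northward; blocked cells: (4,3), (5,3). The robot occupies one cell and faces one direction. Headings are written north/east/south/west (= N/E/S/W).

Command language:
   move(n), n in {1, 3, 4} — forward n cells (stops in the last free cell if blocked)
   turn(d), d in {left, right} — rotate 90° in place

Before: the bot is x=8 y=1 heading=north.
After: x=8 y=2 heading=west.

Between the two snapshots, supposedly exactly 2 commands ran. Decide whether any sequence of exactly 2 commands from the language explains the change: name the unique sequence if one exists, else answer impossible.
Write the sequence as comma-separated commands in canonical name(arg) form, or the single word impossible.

move(1), turn(left)

key: cell and facing (now W) both changed — the 2 commands mix motion and turning
initial: x=8 y=1 heading=north
step 1 (move(1)): x=8 y=2 heading=north
step 2 (turn(left)): x=8 y=2 heading=west
no rival 2-sequence matches.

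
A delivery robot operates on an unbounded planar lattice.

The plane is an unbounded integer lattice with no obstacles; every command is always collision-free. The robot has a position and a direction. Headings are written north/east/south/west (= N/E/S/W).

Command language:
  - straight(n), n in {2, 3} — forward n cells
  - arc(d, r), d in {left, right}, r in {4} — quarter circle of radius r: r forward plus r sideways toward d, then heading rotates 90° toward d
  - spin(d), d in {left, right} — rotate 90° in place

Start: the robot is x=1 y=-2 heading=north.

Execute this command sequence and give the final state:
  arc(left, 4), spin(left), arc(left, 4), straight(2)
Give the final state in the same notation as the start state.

x=3 y=-2 heading=east

initial: x=1 y=-2 heading=north
1. arc(left, 4) → x=-3 y=2 heading=west
2. spin(left) → x=-3 y=2 heading=south
3. arc(left, 4) → x=1 y=-2 heading=east
4. straight(2) → x=3 y=-2 heading=east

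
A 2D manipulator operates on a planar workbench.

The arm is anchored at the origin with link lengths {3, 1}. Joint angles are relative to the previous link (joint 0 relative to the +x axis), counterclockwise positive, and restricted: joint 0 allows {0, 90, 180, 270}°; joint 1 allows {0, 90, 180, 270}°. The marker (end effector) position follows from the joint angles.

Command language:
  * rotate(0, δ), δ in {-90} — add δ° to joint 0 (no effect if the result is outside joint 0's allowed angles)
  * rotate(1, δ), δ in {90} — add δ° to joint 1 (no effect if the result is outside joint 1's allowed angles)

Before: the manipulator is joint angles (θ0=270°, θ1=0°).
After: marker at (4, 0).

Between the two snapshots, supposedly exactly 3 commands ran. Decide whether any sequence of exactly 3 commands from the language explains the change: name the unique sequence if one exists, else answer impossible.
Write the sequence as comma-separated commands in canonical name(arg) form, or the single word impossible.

rotate(0, -90), rotate(0, -90), rotate(0, -90)

initial: joint angles (θ0=270°, θ1=0°)
[1] after rotate(0, -90): joint angles (θ0=180°, θ1=0°)
[2] after rotate(0, -90): joint angles (θ0=90°, θ1=0°)
[3] after rotate(0, -90): joint angles (θ0=0°, θ1=0°)
all 8 alternatives checked — unique.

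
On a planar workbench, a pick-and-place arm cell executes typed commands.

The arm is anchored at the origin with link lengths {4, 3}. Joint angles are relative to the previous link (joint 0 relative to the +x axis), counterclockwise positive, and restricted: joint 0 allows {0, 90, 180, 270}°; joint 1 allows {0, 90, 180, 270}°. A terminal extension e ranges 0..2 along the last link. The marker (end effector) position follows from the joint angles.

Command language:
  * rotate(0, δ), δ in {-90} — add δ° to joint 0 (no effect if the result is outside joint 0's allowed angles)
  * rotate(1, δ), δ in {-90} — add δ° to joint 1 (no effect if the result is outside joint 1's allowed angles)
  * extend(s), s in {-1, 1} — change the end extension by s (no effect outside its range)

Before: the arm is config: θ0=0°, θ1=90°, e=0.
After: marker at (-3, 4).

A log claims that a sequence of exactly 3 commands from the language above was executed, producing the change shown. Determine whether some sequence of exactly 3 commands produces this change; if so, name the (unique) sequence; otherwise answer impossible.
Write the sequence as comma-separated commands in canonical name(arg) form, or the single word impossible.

rotate(0, -90), rotate(0, -90), rotate(0, -90)

begin: config: θ0=0°, θ1=90°, e=0
1. rotate(0, -90) → config: θ0=270°, θ1=90°, e=0
2. rotate(0, -90) → config: θ0=180°, θ1=90°, e=0
3. rotate(0, -90) → config: θ0=90°, θ1=90°, e=0
all 64 alternatives checked — unique.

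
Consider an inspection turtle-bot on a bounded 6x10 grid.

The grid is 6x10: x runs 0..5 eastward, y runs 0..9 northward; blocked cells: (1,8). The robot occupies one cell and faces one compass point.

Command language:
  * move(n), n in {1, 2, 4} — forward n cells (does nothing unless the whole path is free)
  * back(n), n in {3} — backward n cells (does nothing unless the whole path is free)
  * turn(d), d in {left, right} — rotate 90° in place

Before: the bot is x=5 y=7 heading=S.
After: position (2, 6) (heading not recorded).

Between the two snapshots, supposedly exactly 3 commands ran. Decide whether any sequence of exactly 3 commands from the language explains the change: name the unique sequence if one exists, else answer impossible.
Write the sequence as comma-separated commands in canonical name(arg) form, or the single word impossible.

move(1), turn(left), back(3)

key: order matters: swapping move(1) and back(3) lands elsewhere
begin: x=5 y=7 heading=S
step 1 (move(1)): x=5 y=6 heading=S
step 2 (turn(left)): x=5 y=6 heading=E
step 3 (back(3)): x=2 y=6 heading=E
all 216 alternatives checked — unique.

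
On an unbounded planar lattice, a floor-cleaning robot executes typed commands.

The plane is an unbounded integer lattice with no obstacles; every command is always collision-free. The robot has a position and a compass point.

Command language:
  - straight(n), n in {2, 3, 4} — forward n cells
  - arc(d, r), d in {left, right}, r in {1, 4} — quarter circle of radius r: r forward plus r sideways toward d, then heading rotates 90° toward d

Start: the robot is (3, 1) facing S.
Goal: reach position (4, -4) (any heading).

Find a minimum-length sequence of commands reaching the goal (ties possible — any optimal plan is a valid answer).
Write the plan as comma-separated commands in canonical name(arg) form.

begin: (3, 1) facing S
1. straight(4) → (3, -3) facing S
2. arc(left, 1) → (4, -4) facing E
no 1-step plan works, so 2 is optimal.

straight(4), arc(left, 1)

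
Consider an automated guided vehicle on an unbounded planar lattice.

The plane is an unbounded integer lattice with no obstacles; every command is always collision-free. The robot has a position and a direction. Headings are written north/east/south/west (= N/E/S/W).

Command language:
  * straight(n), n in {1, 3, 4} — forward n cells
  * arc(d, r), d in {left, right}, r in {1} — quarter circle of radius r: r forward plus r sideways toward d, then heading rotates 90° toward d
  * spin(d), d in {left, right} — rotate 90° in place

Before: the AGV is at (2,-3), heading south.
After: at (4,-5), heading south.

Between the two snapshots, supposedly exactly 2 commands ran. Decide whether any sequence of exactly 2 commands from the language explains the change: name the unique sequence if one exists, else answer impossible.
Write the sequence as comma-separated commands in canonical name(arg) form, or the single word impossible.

arc(left, 1), arc(right, 1)

key: heading stays S — rotations cancel among the 2 commands
start: at (2,-3), heading south
step 1 (arc(left, 1)): at (3,-4), heading east
step 2 (arc(right, 1)): at (4,-5), heading south
no other 2-command option fits: unique.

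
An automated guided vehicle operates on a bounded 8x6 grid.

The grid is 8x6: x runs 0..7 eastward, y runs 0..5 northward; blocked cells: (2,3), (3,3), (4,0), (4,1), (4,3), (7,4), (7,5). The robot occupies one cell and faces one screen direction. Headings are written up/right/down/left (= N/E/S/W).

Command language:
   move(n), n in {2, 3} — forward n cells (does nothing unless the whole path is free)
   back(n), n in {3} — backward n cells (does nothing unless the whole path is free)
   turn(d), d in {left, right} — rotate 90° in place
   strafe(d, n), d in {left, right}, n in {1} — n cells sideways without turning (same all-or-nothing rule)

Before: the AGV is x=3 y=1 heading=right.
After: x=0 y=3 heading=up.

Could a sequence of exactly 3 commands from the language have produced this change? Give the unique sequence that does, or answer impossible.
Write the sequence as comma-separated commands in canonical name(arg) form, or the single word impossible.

key: running move(2) before back(3) would end elsewhere — order is forced
start: x=3 y=1 heading=right
[1] after back(3): x=0 y=1 heading=right
[2] after turn(left): x=0 y=1 heading=up
[3] after move(2): x=0 y=3 heading=up
all 343 alternatives checked — unique.

back(3), turn(left), move(2)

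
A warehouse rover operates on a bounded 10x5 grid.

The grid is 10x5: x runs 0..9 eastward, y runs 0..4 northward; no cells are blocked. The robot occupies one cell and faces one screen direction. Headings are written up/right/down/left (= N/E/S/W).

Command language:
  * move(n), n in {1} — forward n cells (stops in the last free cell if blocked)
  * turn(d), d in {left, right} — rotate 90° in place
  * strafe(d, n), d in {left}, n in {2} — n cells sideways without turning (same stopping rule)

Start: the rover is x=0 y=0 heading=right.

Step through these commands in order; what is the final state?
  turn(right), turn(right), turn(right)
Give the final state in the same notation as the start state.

begin: x=0 y=0 heading=right
[1] after turn(right): x=0 y=0 heading=down
[2] after turn(right): x=0 y=0 heading=left
[3] after turn(right): x=0 y=0 heading=up

x=0 y=0 heading=up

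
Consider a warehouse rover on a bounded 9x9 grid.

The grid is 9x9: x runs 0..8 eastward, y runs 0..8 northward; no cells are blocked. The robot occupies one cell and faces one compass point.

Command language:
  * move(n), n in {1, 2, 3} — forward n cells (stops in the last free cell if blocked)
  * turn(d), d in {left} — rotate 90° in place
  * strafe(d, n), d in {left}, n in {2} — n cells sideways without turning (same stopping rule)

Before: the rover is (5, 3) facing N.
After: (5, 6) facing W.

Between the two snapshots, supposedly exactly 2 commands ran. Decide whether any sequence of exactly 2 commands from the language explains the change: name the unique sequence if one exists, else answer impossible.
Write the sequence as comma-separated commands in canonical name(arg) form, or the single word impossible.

move(3), turn(left)

key: cell and facing (now W) both changed — the 2 commands mix motion and turning
start: (5, 3) facing N
1. move(3) → (5, 6) facing N
2. turn(left) → (5, 6) facing W
all 25 alternatives checked — unique.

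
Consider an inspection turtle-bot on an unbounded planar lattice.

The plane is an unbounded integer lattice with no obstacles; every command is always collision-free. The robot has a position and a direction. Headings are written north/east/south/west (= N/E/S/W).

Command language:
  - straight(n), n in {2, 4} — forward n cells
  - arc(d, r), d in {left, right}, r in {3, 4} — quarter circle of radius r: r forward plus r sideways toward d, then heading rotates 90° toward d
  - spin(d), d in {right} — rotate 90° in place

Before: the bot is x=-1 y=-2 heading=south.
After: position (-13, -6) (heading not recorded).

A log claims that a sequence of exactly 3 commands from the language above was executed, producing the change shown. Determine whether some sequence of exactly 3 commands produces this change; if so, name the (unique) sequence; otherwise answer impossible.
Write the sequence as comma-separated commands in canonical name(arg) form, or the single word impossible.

key: order matters: swapping arc(right, 4) and straight(4) lands elsewhere
start: x=-1 y=-2 heading=south
step 1 (arc(right, 4)): x=-5 y=-6 heading=west
step 2 (straight(4)): x=-9 y=-6 heading=west
step 3 (straight(4)): x=-13 y=-6 heading=west
all 343 alternatives checked — unique.

arc(right, 4), straight(4), straight(4)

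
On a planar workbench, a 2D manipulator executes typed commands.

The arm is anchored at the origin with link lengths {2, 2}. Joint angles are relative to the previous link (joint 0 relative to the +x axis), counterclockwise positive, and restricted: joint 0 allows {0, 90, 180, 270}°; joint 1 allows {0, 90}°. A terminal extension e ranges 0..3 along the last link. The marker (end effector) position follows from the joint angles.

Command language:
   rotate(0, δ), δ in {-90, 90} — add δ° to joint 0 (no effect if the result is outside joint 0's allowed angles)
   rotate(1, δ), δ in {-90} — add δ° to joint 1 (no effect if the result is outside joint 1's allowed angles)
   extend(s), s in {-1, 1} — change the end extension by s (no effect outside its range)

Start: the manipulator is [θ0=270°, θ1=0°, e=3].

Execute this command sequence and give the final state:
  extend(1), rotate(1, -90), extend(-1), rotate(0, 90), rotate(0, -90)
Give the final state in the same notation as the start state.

begin: [θ0=270°, θ1=0°, e=3]
1. extend(1) → [θ0=270°, θ1=0°, e=3]
2. rotate(1, -90) → [θ0=270°, θ1=0°, e=3]
3. extend(-1) → [θ0=270°, θ1=0°, e=2]
4. rotate(0, 90) → [θ0=0°, θ1=0°, e=2]
5. rotate(0, -90) → [θ0=270°, θ1=0°, e=2]

[θ0=270°, θ1=0°, e=2]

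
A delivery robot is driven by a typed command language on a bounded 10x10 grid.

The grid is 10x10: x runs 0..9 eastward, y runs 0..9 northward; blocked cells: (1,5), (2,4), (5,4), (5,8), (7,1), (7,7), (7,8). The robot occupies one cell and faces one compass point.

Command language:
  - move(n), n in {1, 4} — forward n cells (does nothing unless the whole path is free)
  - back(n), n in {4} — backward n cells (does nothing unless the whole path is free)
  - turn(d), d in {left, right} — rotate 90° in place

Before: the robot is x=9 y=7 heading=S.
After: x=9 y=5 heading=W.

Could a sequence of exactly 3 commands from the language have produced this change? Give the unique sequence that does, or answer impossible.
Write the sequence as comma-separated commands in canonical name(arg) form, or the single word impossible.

move(1), move(1), turn(right)

key: cell and facing (now W) both changed — the 3 commands mix motion and turning
begin: x=9 y=7 heading=S
t=1 move(1) ⇒ x=9 y=6 heading=S
t=2 move(1) ⇒ x=9 y=5 heading=S
t=3 turn(right) ⇒ x=9 y=5 heading=W
no rival 3-sequence matches.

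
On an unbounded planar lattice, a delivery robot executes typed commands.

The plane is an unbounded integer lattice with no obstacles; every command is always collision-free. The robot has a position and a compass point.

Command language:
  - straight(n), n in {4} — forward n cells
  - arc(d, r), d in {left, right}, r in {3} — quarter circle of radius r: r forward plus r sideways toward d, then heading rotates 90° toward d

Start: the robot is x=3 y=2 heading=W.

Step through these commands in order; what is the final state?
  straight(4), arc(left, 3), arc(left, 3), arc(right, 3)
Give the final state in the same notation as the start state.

x=2 y=-7 heading=S

begin: x=3 y=2 heading=W
[1] after straight(4): x=-1 y=2 heading=W
[2] after arc(left, 3): x=-4 y=-1 heading=S
[3] after arc(left, 3): x=-1 y=-4 heading=E
[4] after arc(right, 3): x=2 y=-7 heading=S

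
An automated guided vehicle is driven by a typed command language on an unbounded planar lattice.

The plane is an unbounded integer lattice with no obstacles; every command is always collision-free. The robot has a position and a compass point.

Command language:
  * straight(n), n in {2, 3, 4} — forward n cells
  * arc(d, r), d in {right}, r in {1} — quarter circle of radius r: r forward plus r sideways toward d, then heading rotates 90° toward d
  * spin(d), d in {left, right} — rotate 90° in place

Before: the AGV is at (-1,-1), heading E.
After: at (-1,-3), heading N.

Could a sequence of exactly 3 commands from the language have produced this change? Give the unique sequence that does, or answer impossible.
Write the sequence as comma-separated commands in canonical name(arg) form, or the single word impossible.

arc(right, 1), arc(right, 1), spin(right)

key: order matters: swapping arc(right, 1) and spin(right) lands elsewhere
t0: at (-1,-1), heading E
step 1 (arc(right, 1)): at (0,-2), heading S
step 2 (arc(right, 1)): at (-1,-3), heading W
step 3 (spin(right)): at (-1,-3), heading N
uniquely the one of 216 3-step routes that fits.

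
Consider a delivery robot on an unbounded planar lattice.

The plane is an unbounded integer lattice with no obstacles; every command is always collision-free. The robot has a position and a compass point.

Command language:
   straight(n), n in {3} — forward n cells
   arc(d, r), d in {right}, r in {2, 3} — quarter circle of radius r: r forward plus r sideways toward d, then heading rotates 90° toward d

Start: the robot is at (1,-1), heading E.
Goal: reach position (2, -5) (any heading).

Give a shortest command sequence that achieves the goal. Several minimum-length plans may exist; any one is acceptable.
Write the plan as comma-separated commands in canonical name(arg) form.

straight(3), arc(right, 3), arc(right, 3), arc(right, 2)

t0: at (1,-1), heading E
step 1 (straight(3)): at (4,-1), heading E
step 2 (arc(right, 3)): at (7,-4), heading S
step 3 (arc(right, 3)): at (4,-7), heading W
step 4 (arc(right, 2)): at (2,-5), heading N
no 3-step plan works, so 4 is optimal.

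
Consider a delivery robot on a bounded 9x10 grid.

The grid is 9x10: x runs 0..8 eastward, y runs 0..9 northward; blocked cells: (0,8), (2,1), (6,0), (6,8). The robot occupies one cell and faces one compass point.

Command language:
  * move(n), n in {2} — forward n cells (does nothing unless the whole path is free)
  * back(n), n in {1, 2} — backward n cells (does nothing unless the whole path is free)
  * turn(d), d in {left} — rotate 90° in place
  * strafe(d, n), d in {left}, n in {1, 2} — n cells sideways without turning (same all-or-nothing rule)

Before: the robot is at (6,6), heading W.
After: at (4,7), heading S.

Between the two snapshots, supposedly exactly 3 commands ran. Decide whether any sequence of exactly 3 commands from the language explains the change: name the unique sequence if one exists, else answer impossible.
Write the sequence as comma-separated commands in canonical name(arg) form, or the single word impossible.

key: order matters: swapping move(2) and back(1) lands elsewhere
from: at (6,6), heading W
t=1 move(2) ⇒ at (4,6), heading W
t=2 turn(left) ⇒ at (4,6), heading S
t=3 back(1) ⇒ at (4,7), heading S
no rival 3-sequence matches.

move(2), turn(left), back(1)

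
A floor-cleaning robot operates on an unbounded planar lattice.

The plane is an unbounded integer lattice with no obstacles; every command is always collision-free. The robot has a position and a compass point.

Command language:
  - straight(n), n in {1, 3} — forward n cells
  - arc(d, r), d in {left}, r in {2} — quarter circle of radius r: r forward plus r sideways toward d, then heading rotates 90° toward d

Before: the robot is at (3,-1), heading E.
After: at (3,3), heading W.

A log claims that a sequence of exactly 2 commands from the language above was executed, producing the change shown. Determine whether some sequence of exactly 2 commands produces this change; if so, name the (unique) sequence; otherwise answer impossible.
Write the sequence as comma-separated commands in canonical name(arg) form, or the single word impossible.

key: cell and facing (now W) both changed — the 2 commands mix motion and turning
start: at (3,-1), heading E
1. arc(left, 2) → at (5,1), heading N
2. arc(left, 2) → at (3,3), heading W
uniquely the one of 9 2-step routes that fits.

arc(left, 2), arc(left, 2)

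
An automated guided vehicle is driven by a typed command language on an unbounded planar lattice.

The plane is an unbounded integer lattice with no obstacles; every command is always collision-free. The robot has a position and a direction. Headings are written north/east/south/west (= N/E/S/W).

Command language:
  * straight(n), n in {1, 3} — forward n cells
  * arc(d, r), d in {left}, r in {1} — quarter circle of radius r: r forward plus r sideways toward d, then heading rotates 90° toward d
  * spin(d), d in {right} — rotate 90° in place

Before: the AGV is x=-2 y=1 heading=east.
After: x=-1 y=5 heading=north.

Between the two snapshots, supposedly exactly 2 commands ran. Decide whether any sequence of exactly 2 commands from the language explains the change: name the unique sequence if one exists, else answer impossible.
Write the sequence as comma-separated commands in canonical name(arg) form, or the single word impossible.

key: running straight(3) before arc(left, 1) would end elsewhere — order is forced
from: x=-2 y=1 heading=east
t=1 arc(left, 1) ⇒ x=-1 y=2 heading=north
t=2 straight(3) ⇒ x=-1 y=5 heading=north
no rival 2-sequence matches.

arc(left, 1), straight(3)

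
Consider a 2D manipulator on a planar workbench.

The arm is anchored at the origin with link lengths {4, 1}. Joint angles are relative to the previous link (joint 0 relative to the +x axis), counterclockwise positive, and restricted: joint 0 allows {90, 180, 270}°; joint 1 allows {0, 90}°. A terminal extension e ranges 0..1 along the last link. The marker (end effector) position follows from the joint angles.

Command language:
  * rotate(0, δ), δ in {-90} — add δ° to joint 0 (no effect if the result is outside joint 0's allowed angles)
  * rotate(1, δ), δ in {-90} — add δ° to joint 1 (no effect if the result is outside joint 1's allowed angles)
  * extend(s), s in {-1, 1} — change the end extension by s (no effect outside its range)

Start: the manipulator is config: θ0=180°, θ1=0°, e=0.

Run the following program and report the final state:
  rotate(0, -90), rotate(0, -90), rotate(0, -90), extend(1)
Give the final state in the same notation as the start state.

t0: config: θ0=180°, θ1=0°, e=0
t=1 rotate(0, -90) ⇒ config: θ0=90°, θ1=0°, e=0
t=2 rotate(0, -90) ⇒ config: θ0=90°, θ1=0°, e=0
t=3 rotate(0, -90) ⇒ config: θ0=90°, θ1=0°, e=0
t=4 extend(1) ⇒ config: θ0=90°, θ1=0°, e=1

config: θ0=90°, θ1=0°, e=1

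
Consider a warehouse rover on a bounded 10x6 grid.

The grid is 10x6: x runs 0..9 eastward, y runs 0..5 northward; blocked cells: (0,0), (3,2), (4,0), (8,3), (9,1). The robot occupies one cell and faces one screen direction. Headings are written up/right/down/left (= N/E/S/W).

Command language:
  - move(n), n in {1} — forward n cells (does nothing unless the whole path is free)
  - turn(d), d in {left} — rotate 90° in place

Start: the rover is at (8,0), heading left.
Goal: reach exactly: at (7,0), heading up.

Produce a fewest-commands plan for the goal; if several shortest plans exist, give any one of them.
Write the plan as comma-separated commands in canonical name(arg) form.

start: at (8,0), heading left
step 1 (move(1)): at (7,0), heading left
step 2 (turn(left)): at (7,0), heading down
step 3 (turn(left)): at (7,0), heading right
step 4 (turn(left)): at (7,0), heading up
nothing shorter than 4 reaches the goal.

move(1), turn(left), turn(left), turn(left)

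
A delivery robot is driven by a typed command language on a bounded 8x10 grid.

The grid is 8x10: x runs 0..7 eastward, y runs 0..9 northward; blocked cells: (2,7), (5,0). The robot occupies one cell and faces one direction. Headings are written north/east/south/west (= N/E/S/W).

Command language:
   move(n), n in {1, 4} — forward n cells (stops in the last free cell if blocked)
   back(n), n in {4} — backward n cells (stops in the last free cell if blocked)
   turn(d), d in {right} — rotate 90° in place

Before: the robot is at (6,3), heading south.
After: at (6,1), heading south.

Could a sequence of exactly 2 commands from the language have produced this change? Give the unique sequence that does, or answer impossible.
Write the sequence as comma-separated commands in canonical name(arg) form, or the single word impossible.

move(1), move(1)

key: still facing S at the end — nothing in the sequence rotates
t0: at (6,3), heading south
t=1 move(1) ⇒ at (6,2), heading south
t=2 move(1) ⇒ at (6,1), heading south
no rival 2-sequence matches.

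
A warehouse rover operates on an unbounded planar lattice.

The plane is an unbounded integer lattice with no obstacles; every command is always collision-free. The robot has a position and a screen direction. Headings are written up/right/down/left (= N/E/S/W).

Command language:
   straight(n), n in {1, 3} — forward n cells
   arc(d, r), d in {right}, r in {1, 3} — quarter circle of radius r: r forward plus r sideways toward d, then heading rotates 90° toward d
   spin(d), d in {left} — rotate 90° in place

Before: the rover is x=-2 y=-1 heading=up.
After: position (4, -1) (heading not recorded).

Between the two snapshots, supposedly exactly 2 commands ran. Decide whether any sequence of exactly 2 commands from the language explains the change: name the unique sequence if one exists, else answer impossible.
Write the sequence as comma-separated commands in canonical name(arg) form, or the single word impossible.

arc(right, 3), arc(right, 3)

start: x=-2 y=-1 heading=up
[1] after arc(right, 3): x=1 y=2 heading=right
[2] after arc(right, 3): x=4 y=-1 heading=down
all 25 alternatives checked — unique.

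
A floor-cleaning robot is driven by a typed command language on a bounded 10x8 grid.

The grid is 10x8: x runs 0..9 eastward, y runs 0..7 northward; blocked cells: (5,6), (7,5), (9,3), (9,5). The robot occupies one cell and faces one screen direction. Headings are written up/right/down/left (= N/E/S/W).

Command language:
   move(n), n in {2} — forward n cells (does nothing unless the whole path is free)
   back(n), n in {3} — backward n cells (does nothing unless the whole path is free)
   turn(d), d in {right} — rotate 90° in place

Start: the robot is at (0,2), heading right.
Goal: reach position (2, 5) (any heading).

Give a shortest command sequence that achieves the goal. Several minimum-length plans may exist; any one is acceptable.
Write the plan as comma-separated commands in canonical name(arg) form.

start: at (0,2), heading right
step 1 (move(2)): at (2,2), heading right
step 2 (turn(right)): at (2,2), heading down
step 3 (back(3)): at (2,5), heading down
nothing shorter than 3 reaches the goal.

move(2), turn(right), back(3)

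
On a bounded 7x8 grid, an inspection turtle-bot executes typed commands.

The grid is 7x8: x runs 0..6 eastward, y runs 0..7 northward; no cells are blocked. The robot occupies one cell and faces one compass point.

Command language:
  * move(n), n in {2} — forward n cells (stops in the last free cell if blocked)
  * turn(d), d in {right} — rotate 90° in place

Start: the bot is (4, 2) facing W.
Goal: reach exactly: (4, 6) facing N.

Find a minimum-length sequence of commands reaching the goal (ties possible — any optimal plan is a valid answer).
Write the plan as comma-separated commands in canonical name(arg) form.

start: (4, 2) facing W
step 1 (turn(right)): (4, 2) facing N
step 2 (move(2)): (4, 4) facing N
step 3 (move(2)): (4, 6) facing N
no 2-step plan works, so 3 is optimal.

turn(right), move(2), move(2)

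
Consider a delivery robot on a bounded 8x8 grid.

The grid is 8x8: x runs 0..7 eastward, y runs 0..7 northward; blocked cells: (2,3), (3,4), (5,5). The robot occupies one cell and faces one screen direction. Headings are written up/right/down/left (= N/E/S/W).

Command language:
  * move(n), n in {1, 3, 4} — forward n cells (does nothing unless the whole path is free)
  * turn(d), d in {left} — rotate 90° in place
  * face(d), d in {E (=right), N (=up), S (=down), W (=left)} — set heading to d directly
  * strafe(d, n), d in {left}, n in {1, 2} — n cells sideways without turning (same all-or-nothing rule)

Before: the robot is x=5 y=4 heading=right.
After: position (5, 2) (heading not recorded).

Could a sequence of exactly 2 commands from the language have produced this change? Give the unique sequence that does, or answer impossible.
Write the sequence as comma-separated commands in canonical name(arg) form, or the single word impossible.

face(W), strafe(left, 2)

key: order matters: swapping face(W) and strafe(left, 2) lands elsewhere
begin: x=5 y=4 heading=right
step 1 (face(W)): x=5 y=4 heading=left
step 2 (strafe(left, 2)): x=5 y=2 heading=left
uniquely the one of 100 2-step routes that fits.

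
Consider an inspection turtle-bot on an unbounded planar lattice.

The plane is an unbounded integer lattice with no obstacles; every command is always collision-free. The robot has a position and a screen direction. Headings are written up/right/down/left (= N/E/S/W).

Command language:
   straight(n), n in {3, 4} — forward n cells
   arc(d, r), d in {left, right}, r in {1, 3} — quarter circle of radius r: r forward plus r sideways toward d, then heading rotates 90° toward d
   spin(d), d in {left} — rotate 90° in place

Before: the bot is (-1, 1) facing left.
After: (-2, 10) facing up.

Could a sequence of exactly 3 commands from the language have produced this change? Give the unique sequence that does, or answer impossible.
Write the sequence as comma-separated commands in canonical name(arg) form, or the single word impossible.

arc(right, 1), straight(4), straight(4)

key: position moved to (-2,10) AND the heading swung to N — translation plus rotation needed
t0: (-1, 1) facing left
step 1 (arc(right, 1)): (-2, 2) facing up
step 2 (straight(4)): (-2, 6) facing up
step 3 (straight(4)): (-2, 10) facing up
uniquely the one of 343 3-step routes that fits.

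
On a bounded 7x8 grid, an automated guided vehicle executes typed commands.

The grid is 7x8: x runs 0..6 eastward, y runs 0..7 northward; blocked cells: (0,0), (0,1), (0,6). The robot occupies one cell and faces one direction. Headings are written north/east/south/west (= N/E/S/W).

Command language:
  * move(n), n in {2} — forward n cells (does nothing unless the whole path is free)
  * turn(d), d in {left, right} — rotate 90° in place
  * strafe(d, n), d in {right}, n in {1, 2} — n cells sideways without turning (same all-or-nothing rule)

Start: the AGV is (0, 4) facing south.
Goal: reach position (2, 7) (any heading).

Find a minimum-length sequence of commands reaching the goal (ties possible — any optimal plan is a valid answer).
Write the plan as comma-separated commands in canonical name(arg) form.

turn(right), strafe(right, 1), turn(right), strafe(right, 2), move(2)

t0: (0, 4) facing south
t=1 turn(right) ⇒ (0, 4) facing west
t=2 strafe(right, 1) ⇒ (0, 5) facing west
t=3 turn(right) ⇒ (0, 5) facing north
t=4 strafe(right, 2) ⇒ (2, 5) facing north
t=5 move(2) ⇒ (2, 7) facing north
shorter routes all fall short; 5 is best.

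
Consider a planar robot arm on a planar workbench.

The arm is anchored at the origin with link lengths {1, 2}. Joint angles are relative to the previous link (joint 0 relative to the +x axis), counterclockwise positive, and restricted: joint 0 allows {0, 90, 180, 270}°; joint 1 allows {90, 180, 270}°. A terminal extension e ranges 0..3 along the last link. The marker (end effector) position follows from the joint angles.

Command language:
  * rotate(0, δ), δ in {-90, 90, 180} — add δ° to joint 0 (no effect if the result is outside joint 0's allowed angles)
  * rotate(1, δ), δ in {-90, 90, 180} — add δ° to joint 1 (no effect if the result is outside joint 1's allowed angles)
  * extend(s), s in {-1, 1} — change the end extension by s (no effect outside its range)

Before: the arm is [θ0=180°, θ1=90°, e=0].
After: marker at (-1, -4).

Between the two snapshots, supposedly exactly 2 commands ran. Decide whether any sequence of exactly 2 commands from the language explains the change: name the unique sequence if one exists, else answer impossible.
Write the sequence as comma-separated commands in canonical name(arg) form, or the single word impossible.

start: [θ0=180°, θ1=90°, e=0]
[1] after extend(1): [θ0=180°, θ1=90°, e=1]
[2] after extend(1): [θ0=180°, θ1=90°, e=2]
uniquely the one of 64 2-step routes that fits.

extend(1), extend(1)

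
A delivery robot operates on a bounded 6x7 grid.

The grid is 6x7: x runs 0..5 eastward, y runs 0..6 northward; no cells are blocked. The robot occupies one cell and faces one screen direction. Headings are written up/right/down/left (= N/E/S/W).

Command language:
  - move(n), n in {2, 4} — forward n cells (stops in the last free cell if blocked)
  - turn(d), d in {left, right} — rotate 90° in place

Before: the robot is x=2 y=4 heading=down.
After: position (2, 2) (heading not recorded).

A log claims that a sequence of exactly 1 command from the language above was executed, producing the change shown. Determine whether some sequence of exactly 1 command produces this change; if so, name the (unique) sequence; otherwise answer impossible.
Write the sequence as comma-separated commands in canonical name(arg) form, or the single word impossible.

start: x=2 y=4 heading=down
step 1 (move(2)): x=2 y=2 heading=down
no rival 1-sequence matches.

move(2)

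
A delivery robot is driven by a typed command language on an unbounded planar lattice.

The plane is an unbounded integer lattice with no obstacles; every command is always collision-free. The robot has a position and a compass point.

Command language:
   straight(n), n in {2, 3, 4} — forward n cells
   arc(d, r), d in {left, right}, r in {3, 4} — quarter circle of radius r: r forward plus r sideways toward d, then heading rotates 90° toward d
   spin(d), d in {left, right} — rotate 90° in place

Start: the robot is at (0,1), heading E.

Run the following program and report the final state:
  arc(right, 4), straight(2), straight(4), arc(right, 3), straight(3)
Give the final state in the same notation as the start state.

start: at (0,1), heading E
1. arc(right, 4) → at (4,-3), heading S
2. straight(2) → at (4,-5), heading S
3. straight(4) → at (4,-9), heading S
4. arc(right, 3) → at (1,-12), heading W
5. straight(3) → at (-2,-12), heading W

at (-2,-12), heading W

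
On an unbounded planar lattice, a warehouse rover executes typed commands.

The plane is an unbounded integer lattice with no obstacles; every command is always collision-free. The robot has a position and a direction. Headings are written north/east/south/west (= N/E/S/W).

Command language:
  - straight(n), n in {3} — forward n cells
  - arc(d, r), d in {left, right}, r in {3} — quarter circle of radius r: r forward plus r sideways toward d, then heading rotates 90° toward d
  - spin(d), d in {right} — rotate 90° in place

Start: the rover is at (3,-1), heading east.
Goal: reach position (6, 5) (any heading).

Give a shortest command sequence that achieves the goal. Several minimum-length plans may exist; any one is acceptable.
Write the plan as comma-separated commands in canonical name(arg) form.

from: at (3,-1), heading east
[1] after arc(left, 3): at (6,2), heading north
[2] after straight(3): at (6,5), heading north
nothing shorter than 2 reaches the goal.

arc(left, 3), straight(3)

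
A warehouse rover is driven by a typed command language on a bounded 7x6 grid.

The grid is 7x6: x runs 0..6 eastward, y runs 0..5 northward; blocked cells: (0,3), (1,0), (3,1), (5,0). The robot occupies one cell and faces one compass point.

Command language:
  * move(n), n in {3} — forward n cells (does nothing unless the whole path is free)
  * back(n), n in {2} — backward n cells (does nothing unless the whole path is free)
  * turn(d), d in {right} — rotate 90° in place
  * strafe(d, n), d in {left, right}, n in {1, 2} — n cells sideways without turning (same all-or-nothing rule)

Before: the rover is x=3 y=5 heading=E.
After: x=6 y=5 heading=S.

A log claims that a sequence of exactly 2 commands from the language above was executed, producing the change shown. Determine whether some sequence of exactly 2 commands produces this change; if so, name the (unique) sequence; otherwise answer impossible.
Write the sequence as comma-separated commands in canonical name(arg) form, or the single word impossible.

move(3), turn(right)

key: cell and facing (now S) both changed — the 2 commands mix motion and turning
from: x=3 y=5 heading=E
t=1 move(3) ⇒ x=6 y=5 heading=E
t=2 turn(right) ⇒ x=6 y=5 heading=S
uniquely the one of 49 2-step routes that fits.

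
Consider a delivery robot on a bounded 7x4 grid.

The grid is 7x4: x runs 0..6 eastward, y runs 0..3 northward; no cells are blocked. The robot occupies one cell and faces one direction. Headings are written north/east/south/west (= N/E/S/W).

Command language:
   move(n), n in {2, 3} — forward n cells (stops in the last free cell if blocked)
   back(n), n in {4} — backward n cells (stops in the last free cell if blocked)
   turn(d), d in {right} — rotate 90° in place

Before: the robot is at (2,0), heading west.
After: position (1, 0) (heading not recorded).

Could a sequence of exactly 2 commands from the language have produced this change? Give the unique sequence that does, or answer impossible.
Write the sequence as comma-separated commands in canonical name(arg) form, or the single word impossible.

impossible

every 2-command combo misses the target.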